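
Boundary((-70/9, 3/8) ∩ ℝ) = {-70/9, 3/8}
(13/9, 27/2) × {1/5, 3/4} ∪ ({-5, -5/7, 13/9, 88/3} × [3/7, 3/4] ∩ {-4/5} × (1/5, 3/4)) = (13/9, 27/2) × {1/5, 3/4}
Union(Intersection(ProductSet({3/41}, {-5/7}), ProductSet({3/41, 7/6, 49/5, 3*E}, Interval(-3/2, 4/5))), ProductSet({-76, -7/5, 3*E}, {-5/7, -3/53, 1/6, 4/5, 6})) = Union(ProductSet({3/41}, {-5/7}), ProductSet({-76, -7/5, 3*E}, {-5/7, -3/53, 1/6, 4/5, 6}))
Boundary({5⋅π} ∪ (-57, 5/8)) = {-57, 5/8, 5⋅π}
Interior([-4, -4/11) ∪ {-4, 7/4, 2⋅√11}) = (-4, -4/11)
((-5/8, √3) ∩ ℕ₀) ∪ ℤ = ℤ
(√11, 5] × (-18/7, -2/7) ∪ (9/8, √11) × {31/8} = ((9/8, √11) × {31/8}) ∪ ((√11, 5] × (-18/7, -2/7))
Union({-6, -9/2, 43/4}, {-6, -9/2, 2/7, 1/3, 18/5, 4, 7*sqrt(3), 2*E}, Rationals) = Union({7*sqrt(3), 2*E}, Rationals)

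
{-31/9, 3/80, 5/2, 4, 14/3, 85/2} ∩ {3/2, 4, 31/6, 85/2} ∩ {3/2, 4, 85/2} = {4, 85/2}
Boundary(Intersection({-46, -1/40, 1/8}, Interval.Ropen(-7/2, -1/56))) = {-1/40}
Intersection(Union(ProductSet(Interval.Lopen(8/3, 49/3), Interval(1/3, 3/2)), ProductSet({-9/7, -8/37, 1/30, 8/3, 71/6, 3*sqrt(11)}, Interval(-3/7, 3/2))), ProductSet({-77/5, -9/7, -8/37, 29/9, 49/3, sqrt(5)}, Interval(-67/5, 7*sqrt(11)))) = Union(ProductSet({-9/7, -8/37}, Interval(-3/7, 3/2)), ProductSet({29/9, 49/3}, Interval(1/3, 3/2)))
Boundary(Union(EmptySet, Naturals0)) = Naturals0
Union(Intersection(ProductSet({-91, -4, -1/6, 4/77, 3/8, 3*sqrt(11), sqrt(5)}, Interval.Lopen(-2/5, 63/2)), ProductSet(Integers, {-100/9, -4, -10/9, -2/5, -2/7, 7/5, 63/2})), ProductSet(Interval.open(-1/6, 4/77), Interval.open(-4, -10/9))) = Union(ProductSet({-91, -4}, {-2/7, 7/5, 63/2}), ProductSet(Interval.open(-1/6, 4/77), Interval.open(-4, -10/9)))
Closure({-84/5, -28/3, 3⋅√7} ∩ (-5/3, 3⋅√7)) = ∅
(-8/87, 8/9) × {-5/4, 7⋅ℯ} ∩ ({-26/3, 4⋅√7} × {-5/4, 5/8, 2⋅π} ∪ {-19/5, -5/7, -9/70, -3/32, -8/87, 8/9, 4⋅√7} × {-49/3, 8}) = ∅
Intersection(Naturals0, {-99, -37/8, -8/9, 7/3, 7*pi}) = EmptySet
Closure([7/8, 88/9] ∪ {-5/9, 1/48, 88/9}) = {-5/9, 1/48} ∪ [7/8, 88/9]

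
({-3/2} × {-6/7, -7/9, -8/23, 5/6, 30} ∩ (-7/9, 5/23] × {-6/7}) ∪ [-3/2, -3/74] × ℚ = [-3/2, -3/74] × ℚ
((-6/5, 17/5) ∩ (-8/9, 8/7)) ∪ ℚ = ℚ ∪ [-8/9, 8/7]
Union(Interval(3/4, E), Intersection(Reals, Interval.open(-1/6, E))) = Interval.Lopen(-1/6, E)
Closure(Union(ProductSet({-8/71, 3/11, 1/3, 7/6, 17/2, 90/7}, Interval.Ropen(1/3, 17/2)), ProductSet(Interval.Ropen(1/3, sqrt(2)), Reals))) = Union(ProductSet({-8/71, 3/11, 1/3, 17/2, 90/7}, Interval(1/3, 17/2)), ProductSet({-8/71, 3/11, 1/3, 7/6, 17/2, 90/7}, Interval.Ropen(1/3, 17/2)), ProductSet(Interval(1/3, sqrt(2)), Reals))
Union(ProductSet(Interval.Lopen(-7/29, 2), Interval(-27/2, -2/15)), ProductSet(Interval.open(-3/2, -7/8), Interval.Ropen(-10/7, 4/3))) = Union(ProductSet(Interval.open(-3/2, -7/8), Interval.Ropen(-10/7, 4/3)), ProductSet(Interval.Lopen(-7/29, 2), Interval(-27/2, -2/15)))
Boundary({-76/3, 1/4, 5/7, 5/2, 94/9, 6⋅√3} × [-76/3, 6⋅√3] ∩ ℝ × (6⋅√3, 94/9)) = ∅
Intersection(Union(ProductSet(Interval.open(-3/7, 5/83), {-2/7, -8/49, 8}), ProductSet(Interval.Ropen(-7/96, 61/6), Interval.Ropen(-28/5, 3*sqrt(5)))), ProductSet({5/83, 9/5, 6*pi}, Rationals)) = ProductSet({5/83, 9/5}, Intersection(Interval.Ropen(-28/5, 3*sqrt(5)), Rationals))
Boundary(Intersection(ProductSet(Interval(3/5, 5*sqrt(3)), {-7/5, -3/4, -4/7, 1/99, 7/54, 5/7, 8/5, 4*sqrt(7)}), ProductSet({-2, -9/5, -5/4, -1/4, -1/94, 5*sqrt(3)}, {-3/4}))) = ProductSet({5*sqrt(3)}, {-3/4})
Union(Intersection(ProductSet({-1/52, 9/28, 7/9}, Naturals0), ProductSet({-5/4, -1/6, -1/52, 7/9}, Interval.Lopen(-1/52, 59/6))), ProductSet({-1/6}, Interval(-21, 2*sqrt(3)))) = Union(ProductSet({-1/6}, Interval(-21, 2*sqrt(3))), ProductSet({-1/52, 7/9}, Range(0, 10, 1)))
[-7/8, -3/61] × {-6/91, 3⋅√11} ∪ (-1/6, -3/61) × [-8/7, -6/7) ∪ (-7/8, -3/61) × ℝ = ((-7/8, -3/61) × ℝ) ∪ ([-7/8, -3/61] × {-6/91, 3⋅√11})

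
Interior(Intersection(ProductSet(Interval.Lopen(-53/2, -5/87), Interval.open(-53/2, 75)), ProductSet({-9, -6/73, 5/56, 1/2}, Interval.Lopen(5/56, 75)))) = EmptySet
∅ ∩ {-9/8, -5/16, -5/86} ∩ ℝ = ∅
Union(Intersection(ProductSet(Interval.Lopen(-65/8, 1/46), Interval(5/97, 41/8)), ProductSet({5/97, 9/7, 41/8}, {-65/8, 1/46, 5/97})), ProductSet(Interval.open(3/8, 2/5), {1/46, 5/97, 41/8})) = ProductSet(Interval.open(3/8, 2/5), {1/46, 5/97, 41/8})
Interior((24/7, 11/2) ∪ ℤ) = ({4, 5} \ ℤ \ (24/7, 11/2)) ∪ (ℤ \ ({24/7, 11/2} ∪ (ℤ \ (24/7, 11/2)))) ∪ ((24/7, 11/2) \ ℤ \ (24/7, 11/2)) ∪ ({4, 5} \ ({24/7, 11/2} ∪ (ℤ \ (24/7, 11/2))))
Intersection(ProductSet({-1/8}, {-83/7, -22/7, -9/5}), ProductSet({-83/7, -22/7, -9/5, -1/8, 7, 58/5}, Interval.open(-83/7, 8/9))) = ProductSet({-1/8}, {-22/7, -9/5})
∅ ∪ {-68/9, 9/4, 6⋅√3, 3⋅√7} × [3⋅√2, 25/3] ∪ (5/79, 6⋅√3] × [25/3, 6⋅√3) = ((5/79, 6⋅√3] × [25/3, 6⋅√3)) ∪ ({-68/9, 9/4, 6⋅√3, 3⋅√7} × [3⋅√2, 25/3])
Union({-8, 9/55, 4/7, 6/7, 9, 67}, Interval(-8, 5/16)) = Union({4/7, 6/7, 9, 67}, Interval(-8, 5/16))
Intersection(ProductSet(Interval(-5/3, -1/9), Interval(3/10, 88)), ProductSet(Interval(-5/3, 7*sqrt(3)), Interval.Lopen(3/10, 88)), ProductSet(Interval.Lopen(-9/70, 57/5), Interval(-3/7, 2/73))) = EmptySet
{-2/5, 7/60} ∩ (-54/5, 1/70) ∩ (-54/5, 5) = {-2/5}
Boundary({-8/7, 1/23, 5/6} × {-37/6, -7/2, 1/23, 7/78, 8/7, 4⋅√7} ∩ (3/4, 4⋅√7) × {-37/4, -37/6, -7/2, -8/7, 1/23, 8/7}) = {5/6} × {-37/6, -7/2, 1/23, 8/7}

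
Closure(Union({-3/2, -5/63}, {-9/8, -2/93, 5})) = {-3/2, -9/8, -5/63, -2/93, 5}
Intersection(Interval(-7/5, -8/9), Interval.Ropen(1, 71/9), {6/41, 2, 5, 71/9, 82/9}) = EmptySet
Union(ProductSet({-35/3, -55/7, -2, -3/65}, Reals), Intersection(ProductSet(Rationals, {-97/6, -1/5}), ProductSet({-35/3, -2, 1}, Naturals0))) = ProductSet({-35/3, -55/7, -2, -3/65}, Reals)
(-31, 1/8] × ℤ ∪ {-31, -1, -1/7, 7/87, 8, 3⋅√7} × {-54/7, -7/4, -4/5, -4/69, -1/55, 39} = ((-31, 1/8] × ℤ) ∪ ({-31, -1, -1/7, 7/87, 8, 3⋅√7} × {-54/7, -7/4, -4/5, -4/69, -1/55, 39})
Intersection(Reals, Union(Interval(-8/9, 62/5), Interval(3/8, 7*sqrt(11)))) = Interval(-8/9, 7*sqrt(11))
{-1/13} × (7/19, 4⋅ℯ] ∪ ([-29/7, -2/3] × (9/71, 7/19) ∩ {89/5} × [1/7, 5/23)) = {-1/13} × (7/19, 4⋅ℯ]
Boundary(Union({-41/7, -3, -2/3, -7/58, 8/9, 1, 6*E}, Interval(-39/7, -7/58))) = {-41/7, -39/7, -7/58, 8/9, 1, 6*E}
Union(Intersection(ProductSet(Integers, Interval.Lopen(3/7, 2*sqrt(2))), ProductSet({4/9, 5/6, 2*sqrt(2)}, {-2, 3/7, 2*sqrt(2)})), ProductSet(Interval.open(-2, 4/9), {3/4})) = ProductSet(Interval.open(-2, 4/9), {3/4})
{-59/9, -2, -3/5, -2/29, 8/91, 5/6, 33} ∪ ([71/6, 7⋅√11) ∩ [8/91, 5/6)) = {-59/9, -2, -3/5, -2/29, 8/91, 5/6, 33}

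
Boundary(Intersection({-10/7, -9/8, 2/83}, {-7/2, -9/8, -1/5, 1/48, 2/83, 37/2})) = {-9/8, 2/83}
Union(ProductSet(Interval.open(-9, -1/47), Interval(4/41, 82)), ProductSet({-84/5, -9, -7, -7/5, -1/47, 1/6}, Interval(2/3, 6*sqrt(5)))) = Union(ProductSet({-84/5, -9, -7, -7/5, -1/47, 1/6}, Interval(2/3, 6*sqrt(5))), ProductSet(Interval.open(-9, -1/47), Interval(4/41, 82)))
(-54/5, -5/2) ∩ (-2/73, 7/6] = ∅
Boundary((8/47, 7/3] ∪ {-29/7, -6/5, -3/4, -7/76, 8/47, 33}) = {-29/7, -6/5, -3/4, -7/76, 8/47, 7/3, 33}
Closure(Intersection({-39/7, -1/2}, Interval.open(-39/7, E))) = {-1/2}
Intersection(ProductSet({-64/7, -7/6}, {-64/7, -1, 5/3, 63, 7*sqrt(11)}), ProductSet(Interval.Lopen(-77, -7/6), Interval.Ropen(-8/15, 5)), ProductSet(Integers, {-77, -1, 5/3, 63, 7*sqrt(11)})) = EmptySet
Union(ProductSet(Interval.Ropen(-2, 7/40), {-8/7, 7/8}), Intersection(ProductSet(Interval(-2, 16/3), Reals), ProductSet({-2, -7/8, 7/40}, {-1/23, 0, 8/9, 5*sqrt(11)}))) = Union(ProductSet({-2, -7/8, 7/40}, {-1/23, 0, 8/9, 5*sqrt(11)}), ProductSet(Interval.Ropen(-2, 7/40), {-8/7, 7/8}))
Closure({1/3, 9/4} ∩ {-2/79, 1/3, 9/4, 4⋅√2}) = {1/3, 9/4}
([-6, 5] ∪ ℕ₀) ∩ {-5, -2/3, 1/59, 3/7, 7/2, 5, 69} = {-5, -2/3, 1/59, 3/7, 7/2, 5, 69}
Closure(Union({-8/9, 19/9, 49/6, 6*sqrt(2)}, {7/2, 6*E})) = {-8/9, 19/9, 7/2, 49/6, 6*sqrt(2), 6*E}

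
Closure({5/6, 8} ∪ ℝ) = ℝ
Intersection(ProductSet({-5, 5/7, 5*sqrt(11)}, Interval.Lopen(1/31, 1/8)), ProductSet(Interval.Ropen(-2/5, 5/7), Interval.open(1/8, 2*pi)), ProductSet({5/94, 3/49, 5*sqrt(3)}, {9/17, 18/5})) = EmptySet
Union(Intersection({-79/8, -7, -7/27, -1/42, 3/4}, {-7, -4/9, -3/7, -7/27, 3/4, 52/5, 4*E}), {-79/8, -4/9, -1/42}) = {-79/8, -7, -4/9, -7/27, -1/42, 3/4}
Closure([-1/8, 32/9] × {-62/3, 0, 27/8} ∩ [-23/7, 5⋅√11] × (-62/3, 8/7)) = [-1/8, 32/9] × {0}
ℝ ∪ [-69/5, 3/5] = (-∞, ∞)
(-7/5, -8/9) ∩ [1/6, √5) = ∅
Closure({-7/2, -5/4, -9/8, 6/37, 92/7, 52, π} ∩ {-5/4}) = {-5/4}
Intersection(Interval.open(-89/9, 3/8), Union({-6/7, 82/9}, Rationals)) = Intersection(Interval.open(-89/9, 3/8), Rationals)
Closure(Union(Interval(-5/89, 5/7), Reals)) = Interval(-oo, oo)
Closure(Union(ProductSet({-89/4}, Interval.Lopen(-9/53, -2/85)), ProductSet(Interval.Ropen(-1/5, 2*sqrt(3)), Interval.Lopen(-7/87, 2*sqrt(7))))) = Union(ProductSet({-89/4}, Interval(-9/53, -2/85)), ProductSet({-1/5, 2*sqrt(3)}, Interval(-7/87, 2*sqrt(7))), ProductSet(Interval(-1/5, 2*sqrt(3)), {-7/87, 2*sqrt(7)}), ProductSet(Interval.Ropen(-1/5, 2*sqrt(3)), Interval.Lopen(-7/87, 2*sqrt(7))))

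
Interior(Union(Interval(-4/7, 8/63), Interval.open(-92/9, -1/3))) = Interval.open(-92/9, 8/63)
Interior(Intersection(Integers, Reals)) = EmptySet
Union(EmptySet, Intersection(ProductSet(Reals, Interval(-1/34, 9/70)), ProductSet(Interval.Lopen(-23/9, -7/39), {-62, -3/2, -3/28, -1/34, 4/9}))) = ProductSet(Interval.Lopen(-23/9, -7/39), {-1/34})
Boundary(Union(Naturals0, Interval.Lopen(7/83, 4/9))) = Union(Complement(Naturals0, Interval.open(7/83, 4/9)), {7/83, 4/9})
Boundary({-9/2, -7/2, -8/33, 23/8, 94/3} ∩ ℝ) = {-9/2, -7/2, -8/33, 23/8, 94/3}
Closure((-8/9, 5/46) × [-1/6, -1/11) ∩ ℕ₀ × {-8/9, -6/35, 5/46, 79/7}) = ∅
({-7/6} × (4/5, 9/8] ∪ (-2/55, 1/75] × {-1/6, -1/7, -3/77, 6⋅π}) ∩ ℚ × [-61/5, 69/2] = ({-7/6} × (4/5, 9/8]) ∪ ((ℚ ∩ (-2/55, 1/75]) × {-1/6, -1/7, -3/77, 6⋅π})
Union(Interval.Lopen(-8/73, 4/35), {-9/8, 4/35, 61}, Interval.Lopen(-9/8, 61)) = Interval(-9/8, 61)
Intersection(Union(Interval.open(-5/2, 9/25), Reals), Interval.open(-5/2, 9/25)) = Interval.open(-5/2, 9/25)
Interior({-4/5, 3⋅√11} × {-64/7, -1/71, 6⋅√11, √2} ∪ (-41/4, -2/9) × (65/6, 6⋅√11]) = (-41/4, -2/9) × (65/6, 6⋅√11)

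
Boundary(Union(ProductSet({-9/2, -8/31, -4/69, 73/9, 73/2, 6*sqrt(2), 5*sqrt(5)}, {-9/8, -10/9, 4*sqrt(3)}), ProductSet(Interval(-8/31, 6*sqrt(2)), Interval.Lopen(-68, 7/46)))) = Union(ProductSet({-8/31, 6*sqrt(2)}, Interval(-68, 7/46)), ProductSet({-9/2, -8/31, 73/2, 6*sqrt(2), 5*sqrt(5)}, {-9/8, -10/9, 4*sqrt(3)}), ProductSet({-9/2, -8/31, -4/69, 73/9, 73/2, 6*sqrt(2), 5*sqrt(5)}, {4*sqrt(3)}), ProductSet(Interval(-8/31, 6*sqrt(2)), {-68, 7/46}))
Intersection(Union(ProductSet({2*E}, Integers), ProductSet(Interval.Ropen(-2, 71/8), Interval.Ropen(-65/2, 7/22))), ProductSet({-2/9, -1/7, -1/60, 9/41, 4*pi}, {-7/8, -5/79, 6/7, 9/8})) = ProductSet({-2/9, -1/7, -1/60, 9/41}, {-7/8, -5/79})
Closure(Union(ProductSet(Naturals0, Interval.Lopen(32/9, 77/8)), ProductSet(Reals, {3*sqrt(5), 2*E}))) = Union(ProductSet(Naturals0, Interval(32/9, 77/8)), ProductSet(Reals, {3*sqrt(5), 2*E}))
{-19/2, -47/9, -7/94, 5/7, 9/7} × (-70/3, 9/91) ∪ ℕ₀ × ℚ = (ℕ₀ × ℚ) ∪ ({-19/2, -47/9, -7/94, 5/7, 9/7} × (-70/3, 9/91))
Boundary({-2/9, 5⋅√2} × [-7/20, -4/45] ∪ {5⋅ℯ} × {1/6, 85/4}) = ({5⋅ℯ} × {1/6, 85/4}) ∪ ({-2/9, 5⋅√2} × [-7/20, -4/45])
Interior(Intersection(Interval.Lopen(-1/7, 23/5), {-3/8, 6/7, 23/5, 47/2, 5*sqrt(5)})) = EmptySet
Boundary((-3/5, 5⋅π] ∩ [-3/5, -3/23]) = {-3/5, -3/23}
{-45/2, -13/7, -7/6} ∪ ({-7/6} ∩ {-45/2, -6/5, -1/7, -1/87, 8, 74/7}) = {-45/2, -13/7, -7/6}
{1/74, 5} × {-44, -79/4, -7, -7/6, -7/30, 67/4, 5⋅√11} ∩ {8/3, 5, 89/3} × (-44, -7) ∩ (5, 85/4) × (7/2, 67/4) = ∅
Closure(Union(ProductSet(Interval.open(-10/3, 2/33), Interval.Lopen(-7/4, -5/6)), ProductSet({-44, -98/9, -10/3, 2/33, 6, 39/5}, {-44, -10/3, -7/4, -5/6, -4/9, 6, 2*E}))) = Union(ProductSet({-10/3, 2/33}, Interval(-7/4, -5/6)), ProductSet({-44, -98/9, -10/3, 2/33, 6, 39/5}, {-44, -10/3, -7/4, -5/6, -4/9, 6, 2*E}), ProductSet(Interval(-10/3, 2/33), {-7/4, -5/6}), ProductSet(Interval.open(-10/3, 2/33), Interval.Lopen(-7/4, -5/6)))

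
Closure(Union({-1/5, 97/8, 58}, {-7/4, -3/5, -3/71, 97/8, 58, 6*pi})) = {-7/4, -3/5, -1/5, -3/71, 97/8, 58, 6*pi}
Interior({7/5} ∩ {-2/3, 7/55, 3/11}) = ∅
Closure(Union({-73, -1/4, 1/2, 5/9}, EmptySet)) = {-73, -1/4, 1/2, 5/9}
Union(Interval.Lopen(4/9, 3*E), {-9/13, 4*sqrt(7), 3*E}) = Union({-9/13, 4*sqrt(7)}, Interval.Lopen(4/9, 3*E))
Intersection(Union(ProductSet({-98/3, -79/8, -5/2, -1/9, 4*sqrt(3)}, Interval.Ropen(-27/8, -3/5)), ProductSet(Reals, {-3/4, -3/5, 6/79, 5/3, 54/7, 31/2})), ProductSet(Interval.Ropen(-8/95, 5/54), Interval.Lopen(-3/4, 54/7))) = ProductSet(Interval.Ropen(-8/95, 5/54), {-3/5, 6/79, 5/3, 54/7})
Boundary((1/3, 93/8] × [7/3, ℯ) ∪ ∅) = ({1/3, 93/8} × [7/3, ℯ]) ∪ ([1/3, 93/8] × {7/3, ℯ})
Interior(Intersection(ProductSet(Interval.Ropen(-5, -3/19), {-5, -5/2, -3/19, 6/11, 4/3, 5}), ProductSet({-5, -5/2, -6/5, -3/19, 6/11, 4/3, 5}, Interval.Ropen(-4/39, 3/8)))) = EmptySet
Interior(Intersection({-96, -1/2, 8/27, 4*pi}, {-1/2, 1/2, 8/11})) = EmptySet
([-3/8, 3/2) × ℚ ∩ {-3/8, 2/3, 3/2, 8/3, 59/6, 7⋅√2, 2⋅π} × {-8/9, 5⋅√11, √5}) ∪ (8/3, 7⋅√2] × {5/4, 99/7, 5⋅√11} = ({-3/8, 2/3} × {-8/9}) ∪ ((8/3, 7⋅√2] × {5/4, 99/7, 5⋅√11})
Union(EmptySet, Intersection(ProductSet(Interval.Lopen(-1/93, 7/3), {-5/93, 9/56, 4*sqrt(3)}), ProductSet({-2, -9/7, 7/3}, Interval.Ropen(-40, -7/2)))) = EmptySet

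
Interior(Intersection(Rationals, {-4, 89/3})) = EmptySet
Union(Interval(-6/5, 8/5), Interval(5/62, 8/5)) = Interval(-6/5, 8/5)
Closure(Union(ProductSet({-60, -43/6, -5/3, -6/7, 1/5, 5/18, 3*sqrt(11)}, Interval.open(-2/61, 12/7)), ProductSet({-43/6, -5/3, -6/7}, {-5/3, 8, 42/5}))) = Union(ProductSet({-43/6, -5/3, -6/7}, {-5/3, 8, 42/5}), ProductSet({-60, -43/6, -5/3, -6/7, 1/5, 5/18, 3*sqrt(11)}, Interval(-2/61, 12/7)))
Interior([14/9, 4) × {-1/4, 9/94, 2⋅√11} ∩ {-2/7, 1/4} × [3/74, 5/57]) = ∅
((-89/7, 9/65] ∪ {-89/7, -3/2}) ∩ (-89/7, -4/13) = (-89/7, -4/13)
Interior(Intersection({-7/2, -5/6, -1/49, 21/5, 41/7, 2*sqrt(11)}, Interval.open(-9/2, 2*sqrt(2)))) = EmptySet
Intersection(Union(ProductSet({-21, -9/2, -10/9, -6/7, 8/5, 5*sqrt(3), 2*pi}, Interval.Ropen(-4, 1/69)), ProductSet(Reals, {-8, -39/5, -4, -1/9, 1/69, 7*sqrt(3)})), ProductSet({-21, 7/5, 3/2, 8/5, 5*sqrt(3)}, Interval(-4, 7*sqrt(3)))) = Union(ProductSet({-21, 8/5, 5*sqrt(3)}, Interval.Ropen(-4, 1/69)), ProductSet({-21, 7/5, 3/2, 8/5, 5*sqrt(3)}, {-4, -1/9, 1/69, 7*sqrt(3)}))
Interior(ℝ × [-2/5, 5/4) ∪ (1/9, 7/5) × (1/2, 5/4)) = ℝ × (-2/5, 5/4)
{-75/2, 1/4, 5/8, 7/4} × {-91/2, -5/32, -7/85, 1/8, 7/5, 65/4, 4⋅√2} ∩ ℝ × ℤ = ∅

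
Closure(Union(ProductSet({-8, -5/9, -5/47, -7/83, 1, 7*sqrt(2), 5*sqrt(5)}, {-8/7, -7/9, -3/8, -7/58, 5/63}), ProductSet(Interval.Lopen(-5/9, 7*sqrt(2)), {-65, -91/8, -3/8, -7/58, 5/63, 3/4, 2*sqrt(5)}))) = Union(ProductSet({-8, -5/9, -5/47, -7/83, 1, 7*sqrt(2), 5*sqrt(5)}, {-8/7, -7/9, -3/8, -7/58, 5/63}), ProductSet(Interval(-5/9, 7*sqrt(2)), {-65, -91/8, -3/8, -7/58, 5/63, 3/4, 2*sqrt(5)}))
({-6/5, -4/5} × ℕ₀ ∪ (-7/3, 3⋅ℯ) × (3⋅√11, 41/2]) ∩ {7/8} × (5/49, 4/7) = ∅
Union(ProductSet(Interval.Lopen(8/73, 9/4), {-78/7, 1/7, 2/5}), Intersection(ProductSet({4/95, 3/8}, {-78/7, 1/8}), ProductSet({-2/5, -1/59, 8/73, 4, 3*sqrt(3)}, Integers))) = ProductSet(Interval.Lopen(8/73, 9/4), {-78/7, 1/7, 2/5})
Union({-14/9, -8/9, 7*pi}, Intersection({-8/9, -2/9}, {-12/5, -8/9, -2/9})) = {-14/9, -8/9, -2/9, 7*pi}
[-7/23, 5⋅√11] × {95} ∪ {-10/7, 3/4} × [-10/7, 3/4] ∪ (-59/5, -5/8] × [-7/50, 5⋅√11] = ({-10/7, 3/4} × [-10/7, 3/4]) ∪ ([-7/23, 5⋅√11] × {95}) ∪ ((-59/5, -5/8] × [-7/50, 5⋅√11])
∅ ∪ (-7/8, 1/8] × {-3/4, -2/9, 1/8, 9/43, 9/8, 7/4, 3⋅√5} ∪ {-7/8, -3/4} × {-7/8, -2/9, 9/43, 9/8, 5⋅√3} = ({-7/8, -3/4} × {-7/8, -2/9, 9/43, 9/8, 5⋅√3}) ∪ ((-7/8, 1/8] × {-3/4, -2/9, 1/8, 9/43, 9/8, 7/4, 3⋅√5})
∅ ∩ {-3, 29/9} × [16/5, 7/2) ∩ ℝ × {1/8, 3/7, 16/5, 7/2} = ∅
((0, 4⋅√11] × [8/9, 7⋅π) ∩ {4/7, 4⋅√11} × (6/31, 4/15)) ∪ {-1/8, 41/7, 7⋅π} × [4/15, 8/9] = {-1/8, 41/7, 7⋅π} × [4/15, 8/9]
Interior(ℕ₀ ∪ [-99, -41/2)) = ((-99, -41/2) \ ℕ₀ \ (-99, -41/2)) ∪ (ℕ₀ \ ({-99, -41/2} ∪ (ℕ₀ \ (-99, -41/2))))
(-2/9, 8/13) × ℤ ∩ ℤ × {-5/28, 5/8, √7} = ∅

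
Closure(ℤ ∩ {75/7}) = ∅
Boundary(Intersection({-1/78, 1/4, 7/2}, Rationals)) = {-1/78, 1/4, 7/2}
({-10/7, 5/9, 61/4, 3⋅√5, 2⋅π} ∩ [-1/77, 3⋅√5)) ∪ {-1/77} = {-1/77, 5/9, 2⋅π}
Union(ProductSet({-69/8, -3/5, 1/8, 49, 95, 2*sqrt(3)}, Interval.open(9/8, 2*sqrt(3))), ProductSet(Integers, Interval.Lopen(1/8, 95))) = Union(ProductSet({-69/8, -3/5, 1/8, 49, 95, 2*sqrt(3)}, Interval.open(9/8, 2*sqrt(3))), ProductSet(Integers, Interval.Lopen(1/8, 95)))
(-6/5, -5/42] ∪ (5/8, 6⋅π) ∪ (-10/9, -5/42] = (-6/5, -5/42] ∪ (5/8, 6⋅π)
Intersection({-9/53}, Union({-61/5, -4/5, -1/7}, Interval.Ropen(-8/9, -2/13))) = {-9/53}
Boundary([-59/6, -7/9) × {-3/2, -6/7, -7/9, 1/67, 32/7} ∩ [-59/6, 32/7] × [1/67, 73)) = [-59/6, -7/9] × {1/67, 32/7}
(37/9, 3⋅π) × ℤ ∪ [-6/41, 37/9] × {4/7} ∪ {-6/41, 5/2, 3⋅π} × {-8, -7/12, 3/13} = ([-6/41, 37/9] × {4/7}) ∪ ((37/9, 3⋅π) × ℤ) ∪ ({-6/41, 5/2, 3⋅π} × {-8, -7/12, 3/13})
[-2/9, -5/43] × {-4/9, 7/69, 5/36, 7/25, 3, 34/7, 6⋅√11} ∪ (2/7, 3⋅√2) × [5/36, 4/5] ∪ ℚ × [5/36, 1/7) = (ℚ × [5/36, 1/7)) ∪ ((2/7, 3⋅√2) × [5/36, 4/5]) ∪ ([-2/9, -5/43] × {-4/9, 7/69, 5/36, 7/25, 3, 34/7, 6⋅√11})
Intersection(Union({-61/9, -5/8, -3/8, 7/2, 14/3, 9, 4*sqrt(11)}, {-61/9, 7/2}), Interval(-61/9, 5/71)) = {-61/9, -5/8, -3/8}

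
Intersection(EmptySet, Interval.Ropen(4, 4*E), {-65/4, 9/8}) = EmptySet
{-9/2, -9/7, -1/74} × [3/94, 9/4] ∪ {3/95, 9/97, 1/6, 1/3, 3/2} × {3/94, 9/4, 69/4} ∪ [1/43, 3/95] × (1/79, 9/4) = ({-9/2, -9/7, -1/74} × [3/94, 9/4]) ∪ ({3/95, 9/97, 1/6, 1/3, 3/2} × {3/94, 9/4, 69/4}) ∪ ([1/43, 3/95] × (1/79, 9/4))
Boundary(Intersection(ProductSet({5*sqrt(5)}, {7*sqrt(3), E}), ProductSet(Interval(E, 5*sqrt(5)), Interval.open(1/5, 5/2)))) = EmptySet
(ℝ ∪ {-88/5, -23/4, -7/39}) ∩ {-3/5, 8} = {-3/5, 8}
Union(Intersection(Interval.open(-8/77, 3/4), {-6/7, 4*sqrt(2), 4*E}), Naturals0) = Naturals0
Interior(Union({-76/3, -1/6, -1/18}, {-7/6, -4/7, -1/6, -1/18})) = EmptySet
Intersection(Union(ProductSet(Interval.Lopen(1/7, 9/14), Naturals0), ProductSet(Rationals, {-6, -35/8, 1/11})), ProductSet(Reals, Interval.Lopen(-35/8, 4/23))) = Union(ProductSet(Interval.Lopen(1/7, 9/14), Range(0, 1, 1)), ProductSet(Rationals, {1/11}))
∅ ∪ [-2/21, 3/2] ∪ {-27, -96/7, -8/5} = {-27, -96/7, -8/5} ∪ [-2/21, 3/2]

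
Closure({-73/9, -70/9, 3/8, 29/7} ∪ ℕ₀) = {-73/9, -70/9, 3/8, 29/7} ∪ ℕ₀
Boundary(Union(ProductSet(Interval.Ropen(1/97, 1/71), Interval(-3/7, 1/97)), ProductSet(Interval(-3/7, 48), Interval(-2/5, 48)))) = Union(ProductSet({-3/7, 48}, Interval(-2/5, 48)), ProductSet({1/97, 1/71}, Interval(-3/7, -2/5)), ProductSet(Interval(-3/7, 48), {48}), ProductSet(Interval(1/97, 1/71), {-3/7}), ProductSet(Union(Interval(-3/7, 1/97), Interval(1/71, 48)), {-2/5, 48}))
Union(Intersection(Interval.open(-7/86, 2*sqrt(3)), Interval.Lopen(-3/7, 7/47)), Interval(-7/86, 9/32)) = Interval(-7/86, 9/32)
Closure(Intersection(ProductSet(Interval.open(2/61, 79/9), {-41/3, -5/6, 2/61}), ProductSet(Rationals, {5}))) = EmptySet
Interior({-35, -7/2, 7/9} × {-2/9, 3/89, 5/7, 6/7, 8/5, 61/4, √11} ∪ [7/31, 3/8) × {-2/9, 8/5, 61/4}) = ∅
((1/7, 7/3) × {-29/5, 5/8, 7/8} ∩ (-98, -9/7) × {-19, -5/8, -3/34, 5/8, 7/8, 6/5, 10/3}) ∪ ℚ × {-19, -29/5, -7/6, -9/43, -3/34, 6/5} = ℚ × {-19, -29/5, -7/6, -9/43, -3/34, 6/5}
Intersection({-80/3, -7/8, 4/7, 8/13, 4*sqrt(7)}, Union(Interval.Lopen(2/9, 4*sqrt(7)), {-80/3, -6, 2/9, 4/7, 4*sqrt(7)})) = {-80/3, 4/7, 8/13, 4*sqrt(7)}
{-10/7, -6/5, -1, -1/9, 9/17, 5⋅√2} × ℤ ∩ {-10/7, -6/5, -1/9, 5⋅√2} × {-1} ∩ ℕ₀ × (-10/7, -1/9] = ∅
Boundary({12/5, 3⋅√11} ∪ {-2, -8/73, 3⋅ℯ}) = {-2, -8/73, 12/5, 3⋅√11, 3⋅ℯ}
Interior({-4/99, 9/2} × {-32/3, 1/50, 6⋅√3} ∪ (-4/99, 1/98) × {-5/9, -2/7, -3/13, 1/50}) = ∅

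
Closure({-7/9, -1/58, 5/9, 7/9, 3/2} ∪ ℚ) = ℝ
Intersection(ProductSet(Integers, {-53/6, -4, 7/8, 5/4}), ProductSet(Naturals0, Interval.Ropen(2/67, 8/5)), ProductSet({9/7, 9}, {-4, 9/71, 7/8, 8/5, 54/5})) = ProductSet({9}, {7/8})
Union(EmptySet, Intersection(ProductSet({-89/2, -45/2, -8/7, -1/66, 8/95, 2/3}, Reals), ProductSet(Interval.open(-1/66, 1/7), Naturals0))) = ProductSet({8/95}, Naturals0)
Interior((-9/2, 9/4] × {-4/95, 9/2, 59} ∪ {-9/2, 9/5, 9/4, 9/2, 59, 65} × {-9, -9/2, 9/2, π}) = ∅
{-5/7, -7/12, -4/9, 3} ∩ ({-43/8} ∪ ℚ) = {-5/7, -7/12, -4/9, 3}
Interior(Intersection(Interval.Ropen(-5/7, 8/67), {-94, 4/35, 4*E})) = EmptySet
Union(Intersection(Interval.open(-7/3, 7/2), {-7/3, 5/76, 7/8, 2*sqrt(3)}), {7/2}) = {5/76, 7/8, 7/2, 2*sqrt(3)}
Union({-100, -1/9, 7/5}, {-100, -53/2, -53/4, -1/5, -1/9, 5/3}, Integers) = Union({-53/2, -53/4, -1/5, -1/9, 7/5, 5/3}, Integers)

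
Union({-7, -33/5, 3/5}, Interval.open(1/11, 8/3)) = Union({-7, -33/5}, Interval.open(1/11, 8/3))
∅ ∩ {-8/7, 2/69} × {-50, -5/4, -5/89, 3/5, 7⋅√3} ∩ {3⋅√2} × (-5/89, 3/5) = ∅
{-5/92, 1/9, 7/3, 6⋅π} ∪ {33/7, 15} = {-5/92, 1/9, 7/3, 33/7, 15, 6⋅π}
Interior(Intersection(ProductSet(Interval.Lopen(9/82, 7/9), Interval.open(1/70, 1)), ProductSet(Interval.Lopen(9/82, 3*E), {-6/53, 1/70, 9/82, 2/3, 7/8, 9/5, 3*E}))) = EmptySet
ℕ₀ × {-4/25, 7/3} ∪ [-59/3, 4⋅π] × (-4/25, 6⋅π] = (ℕ₀ × {-4/25, 7/3}) ∪ ([-59/3, 4⋅π] × (-4/25, 6⋅π])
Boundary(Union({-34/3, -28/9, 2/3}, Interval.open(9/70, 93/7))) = {-34/3, -28/9, 9/70, 93/7}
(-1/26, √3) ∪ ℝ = (-∞, ∞)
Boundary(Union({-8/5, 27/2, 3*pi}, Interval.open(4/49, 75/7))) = {-8/5, 4/49, 75/7, 27/2}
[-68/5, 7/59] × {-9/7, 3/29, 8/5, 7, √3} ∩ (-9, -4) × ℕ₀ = (-9, -4) × {7}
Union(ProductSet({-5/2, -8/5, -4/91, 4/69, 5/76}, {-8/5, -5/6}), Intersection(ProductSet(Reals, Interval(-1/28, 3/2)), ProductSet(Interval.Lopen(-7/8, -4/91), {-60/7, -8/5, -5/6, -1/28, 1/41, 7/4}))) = Union(ProductSet({-5/2, -8/5, -4/91, 4/69, 5/76}, {-8/5, -5/6}), ProductSet(Interval.Lopen(-7/8, -4/91), {-1/28, 1/41}))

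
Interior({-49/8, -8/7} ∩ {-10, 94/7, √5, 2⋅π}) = ∅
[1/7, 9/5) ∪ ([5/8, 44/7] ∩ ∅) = [1/7, 9/5)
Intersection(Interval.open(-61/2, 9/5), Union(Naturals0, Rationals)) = Intersection(Interval.open(-61/2, 9/5), Rationals)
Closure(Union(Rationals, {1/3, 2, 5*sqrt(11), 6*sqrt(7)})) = Reals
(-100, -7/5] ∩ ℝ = (-100, -7/5]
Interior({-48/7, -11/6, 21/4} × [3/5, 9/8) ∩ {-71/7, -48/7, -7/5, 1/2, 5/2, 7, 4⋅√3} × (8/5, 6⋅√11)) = ∅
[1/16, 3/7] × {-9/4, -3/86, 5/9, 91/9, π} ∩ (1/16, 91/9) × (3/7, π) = (1/16, 3/7] × {5/9}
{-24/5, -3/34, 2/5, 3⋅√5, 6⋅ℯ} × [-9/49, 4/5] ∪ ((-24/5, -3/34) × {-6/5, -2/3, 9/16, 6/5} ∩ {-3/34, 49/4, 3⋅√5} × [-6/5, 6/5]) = {-24/5, -3/34, 2/5, 3⋅√5, 6⋅ℯ} × [-9/49, 4/5]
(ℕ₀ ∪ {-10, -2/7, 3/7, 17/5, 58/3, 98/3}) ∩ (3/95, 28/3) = {3/7, 17/5} ∪ {1, 2, …, 9}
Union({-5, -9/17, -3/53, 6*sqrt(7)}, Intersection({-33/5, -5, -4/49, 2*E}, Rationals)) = {-33/5, -5, -9/17, -4/49, -3/53, 6*sqrt(7)}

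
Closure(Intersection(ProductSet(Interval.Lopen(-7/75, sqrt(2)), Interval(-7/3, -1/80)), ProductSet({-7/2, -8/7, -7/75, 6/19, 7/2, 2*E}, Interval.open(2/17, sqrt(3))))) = EmptySet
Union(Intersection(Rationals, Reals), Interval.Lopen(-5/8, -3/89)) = Union(Interval(-5/8, -3/89), Rationals)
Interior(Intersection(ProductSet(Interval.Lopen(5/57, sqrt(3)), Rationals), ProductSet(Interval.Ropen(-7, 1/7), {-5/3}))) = EmptySet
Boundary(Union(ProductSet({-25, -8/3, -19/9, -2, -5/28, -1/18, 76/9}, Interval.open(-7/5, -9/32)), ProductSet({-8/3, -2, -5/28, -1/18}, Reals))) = Union(ProductSet({-8/3, -2, -5/28, -1/18}, Reals), ProductSet({-25, -8/3, -19/9, -2, -5/28, -1/18, 76/9}, Interval(-7/5, -9/32)))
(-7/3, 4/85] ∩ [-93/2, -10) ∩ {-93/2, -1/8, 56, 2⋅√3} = ∅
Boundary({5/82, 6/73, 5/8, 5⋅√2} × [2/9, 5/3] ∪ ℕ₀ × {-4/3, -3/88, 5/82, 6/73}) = (ℕ₀ × {-4/3, -3/88, 5/82, 6/73}) ∪ ({5/82, 6/73, 5/8, 5⋅√2} × [2/9, 5/3])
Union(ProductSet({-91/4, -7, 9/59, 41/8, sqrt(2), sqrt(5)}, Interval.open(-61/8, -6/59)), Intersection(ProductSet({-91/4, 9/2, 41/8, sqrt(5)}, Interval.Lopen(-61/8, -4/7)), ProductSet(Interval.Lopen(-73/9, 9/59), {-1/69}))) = ProductSet({-91/4, -7, 9/59, 41/8, sqrt(2), sqrt(5)}, Interval.open(-61/8, -6/59))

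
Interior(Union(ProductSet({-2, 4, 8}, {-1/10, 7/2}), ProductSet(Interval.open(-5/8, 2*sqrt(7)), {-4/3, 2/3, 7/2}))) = EmptySet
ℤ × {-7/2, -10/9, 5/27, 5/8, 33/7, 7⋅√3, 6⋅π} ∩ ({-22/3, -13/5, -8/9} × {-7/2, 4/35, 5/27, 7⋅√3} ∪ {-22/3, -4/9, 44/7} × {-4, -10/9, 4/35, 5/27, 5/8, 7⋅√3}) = ∅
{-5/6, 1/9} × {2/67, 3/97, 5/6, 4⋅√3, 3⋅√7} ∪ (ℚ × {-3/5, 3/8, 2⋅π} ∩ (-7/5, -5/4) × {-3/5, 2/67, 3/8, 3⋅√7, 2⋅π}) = ((ℚ ∩ (-7/5, -5/4)) × {-3/5, 3/8, 2⋅π}) ∪ ({-5/6, 1/9} × {2/67, 3/97, 5/6, 4⋅√3, 3⋅√7})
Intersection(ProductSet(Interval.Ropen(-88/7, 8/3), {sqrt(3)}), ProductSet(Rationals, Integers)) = EmptySet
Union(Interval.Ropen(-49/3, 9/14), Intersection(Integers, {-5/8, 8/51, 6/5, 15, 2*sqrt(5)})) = Union({15}, Interval.Ropen(-49/3, 9/14))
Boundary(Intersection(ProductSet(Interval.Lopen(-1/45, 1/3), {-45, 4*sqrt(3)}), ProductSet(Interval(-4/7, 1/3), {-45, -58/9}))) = ProductSet(Interval(-1/45, 1/3), {-45})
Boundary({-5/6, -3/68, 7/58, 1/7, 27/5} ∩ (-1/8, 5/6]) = {-3/68, 7/58, 1/7}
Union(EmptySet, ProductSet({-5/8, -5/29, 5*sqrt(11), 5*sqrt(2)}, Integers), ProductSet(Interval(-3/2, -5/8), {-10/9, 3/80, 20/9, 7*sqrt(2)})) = Union(ProductSet({-5/8, -5/29, 5*sqrt(11), 5*sqrt(2)}, Integers), ProductSet(Interval(-3/2, -5/8), {-10/9, 3/80, 20/9, 7*sqrt(2)}))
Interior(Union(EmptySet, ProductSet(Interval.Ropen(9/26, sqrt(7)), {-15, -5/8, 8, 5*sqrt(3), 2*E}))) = EmptySet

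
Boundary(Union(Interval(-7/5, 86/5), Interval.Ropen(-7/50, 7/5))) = {-7/5, 86/5}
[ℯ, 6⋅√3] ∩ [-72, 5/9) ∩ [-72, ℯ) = ∅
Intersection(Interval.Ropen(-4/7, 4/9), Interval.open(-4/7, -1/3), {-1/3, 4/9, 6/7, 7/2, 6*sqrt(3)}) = EmptySet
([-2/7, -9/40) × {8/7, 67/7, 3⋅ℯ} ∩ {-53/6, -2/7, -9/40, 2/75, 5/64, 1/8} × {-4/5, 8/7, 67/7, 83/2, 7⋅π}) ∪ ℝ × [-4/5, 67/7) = ({-2/7} × {8/7, 67/7}) ∪ (ℝ × [-4/5, 67/7))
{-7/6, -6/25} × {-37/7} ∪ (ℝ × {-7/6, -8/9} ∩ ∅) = {-7/6, -6/25} × {-37/7}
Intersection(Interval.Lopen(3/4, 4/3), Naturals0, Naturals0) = Range(1, 2, 1)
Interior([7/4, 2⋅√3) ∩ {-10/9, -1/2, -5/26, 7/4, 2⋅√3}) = ∅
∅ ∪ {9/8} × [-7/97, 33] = {9/8} × [-7/97, 33]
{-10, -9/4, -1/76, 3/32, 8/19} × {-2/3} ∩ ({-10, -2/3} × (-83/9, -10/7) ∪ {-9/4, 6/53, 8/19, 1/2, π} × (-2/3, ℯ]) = ∅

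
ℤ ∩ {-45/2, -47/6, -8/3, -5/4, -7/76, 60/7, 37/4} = ∅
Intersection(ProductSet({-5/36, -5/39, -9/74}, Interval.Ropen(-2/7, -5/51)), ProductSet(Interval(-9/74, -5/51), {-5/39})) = ProductSet({-9/74}, {-5/39})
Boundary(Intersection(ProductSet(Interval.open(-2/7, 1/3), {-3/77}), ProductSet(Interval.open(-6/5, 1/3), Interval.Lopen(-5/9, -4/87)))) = EmptySet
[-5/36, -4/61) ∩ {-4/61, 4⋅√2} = ∅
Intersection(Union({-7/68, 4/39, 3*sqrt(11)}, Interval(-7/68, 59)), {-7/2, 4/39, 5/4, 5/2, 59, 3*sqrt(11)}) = {4/39, 5/4, 5/2, 59, 3*sqrt(11)}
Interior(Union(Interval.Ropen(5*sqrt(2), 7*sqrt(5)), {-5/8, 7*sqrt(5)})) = Interval.open(5*sqrt(2), 7*sqrt(5))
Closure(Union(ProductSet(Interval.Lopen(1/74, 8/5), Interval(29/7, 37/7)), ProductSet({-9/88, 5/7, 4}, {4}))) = Union(ProductSet({-9/88, 5/7, 4}, {4}), ProductSet(Interval(1/74, 8/5), Interval(29/7, 37/7)))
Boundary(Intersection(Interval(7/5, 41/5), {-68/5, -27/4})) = EmptySet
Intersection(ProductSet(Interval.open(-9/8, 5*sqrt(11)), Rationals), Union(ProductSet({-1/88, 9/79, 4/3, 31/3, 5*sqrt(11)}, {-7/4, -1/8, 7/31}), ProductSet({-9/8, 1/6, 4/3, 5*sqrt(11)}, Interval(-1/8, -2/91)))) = Union(ProductSet({1/6, 4/3}, Intersection(Interval(-1/8, -2/91), Rationals)), ProductSet({-1/88, 9/79, 4/3, 31/3}, {-7/4, -1/8, 7/31}))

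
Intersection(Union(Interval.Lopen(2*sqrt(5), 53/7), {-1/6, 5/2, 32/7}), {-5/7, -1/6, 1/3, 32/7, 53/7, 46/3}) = {-1/6, 32/7, 53/7}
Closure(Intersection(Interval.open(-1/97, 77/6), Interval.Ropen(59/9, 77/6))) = Interval(59/9, 77/6)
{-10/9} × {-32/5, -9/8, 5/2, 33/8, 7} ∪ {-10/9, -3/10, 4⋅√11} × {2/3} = ({-10/9} × {-32/5, -9/8, 5/2, 33/8, 7}) ∪ ({-10/9, -3/10, 4⋅√11} × {2/3})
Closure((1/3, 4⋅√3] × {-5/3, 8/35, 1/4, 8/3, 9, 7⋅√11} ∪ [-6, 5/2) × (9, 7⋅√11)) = ({-6, 5/2} × [9, 7⋅√11]) ∪ ([-6, 5/2] × {9, 7⋅√11}) ∪ ([-6, 5/2) × (9, 7⋅√11)) ∪ ([1/3, 4⋅√3] × {-5/3, 8/35, 1/4, 8/3, 9, 7⋅√11})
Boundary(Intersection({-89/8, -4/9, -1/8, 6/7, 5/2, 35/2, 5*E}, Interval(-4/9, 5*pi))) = {-4/9, -1/8, 6/7, 5/2, 5*E}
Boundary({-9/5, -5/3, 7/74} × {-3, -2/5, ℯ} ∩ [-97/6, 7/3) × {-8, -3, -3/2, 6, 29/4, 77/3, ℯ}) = {-9/5, -5/3, 7/74} × {-3, ℯ}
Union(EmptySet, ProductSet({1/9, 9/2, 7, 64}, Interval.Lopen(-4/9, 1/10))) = ProductSet({1/9, 9/2, 7, 64}, Interval.Lopen(-4/9, 1/10))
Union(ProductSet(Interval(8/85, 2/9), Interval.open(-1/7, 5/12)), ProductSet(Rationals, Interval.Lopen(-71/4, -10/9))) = Union(ProductSet(Interval(8/85, 2/9), Interval.open(-1/7, 5/12)), ProductSet(Rationals, Interval.Lopen(-71/4, -10/9)))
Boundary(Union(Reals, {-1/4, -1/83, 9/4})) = EmptySet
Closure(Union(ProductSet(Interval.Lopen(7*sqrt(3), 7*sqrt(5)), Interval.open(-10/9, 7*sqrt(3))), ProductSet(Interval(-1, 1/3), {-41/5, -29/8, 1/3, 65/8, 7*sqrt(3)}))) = Union(ProductSet({7*sqrt(3), 7*sqrt(5)}, Interval(-10/9, 7*sqrt(3))), ProductSet(Interval(-1, 1/3), {-41/5, -29/8, 1/3, 65/8, 7*sqrt(3)}), ProductSet(Interval(7*sqrt(3), 7*sqrt(5)), {-10/9, 7*sqrt(3)}), ProductSet(Interval.Lopen(7*sqrt(3), 7*sqrt(5)), Interval.open(-10/9, 7*sqrt(3))))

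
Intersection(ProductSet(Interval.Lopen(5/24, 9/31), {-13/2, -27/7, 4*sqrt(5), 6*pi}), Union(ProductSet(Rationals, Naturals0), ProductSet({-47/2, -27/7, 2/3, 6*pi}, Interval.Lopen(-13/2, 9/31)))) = EmptySet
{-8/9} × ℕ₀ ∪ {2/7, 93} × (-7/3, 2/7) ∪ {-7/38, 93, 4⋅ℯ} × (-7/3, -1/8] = ({-8/9} × ℕ₀) ∪ ({2/7, 93} × (-7/3, 2/7)) ∪ ({-7/38, 93, 4⋅ℯ} × (-7/3, -1/8])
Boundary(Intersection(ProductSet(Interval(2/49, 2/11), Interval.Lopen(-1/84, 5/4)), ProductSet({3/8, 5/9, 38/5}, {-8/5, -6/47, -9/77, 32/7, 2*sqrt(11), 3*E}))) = EmptySet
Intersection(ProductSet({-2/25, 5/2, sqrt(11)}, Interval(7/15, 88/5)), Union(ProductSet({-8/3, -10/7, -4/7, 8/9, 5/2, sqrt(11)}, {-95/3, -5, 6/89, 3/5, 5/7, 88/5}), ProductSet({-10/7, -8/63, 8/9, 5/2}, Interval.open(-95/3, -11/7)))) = ProductSet({5/2, sqrt(11)}, {3/5, 5/7, 88/5})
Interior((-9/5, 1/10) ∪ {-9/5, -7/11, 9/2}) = (-9/5, 1/10)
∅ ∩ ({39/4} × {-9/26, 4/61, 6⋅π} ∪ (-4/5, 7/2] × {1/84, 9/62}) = ∅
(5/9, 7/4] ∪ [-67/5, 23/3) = [-67/5, 23/3)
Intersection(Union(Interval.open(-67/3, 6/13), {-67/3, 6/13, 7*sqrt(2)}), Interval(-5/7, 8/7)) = Interval(-5/7, 6/13)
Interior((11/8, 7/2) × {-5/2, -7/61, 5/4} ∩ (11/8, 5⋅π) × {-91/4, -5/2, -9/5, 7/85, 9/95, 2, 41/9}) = ∅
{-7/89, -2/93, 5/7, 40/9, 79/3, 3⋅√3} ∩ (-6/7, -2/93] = {-7/89, -2/93}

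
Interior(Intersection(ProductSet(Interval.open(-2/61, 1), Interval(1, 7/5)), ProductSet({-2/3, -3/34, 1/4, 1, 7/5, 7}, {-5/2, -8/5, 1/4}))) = EmptySet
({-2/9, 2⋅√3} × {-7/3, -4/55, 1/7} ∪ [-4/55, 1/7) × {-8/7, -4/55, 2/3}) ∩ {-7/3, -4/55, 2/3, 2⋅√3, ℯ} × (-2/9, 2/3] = ({-4/55} × {-4/55, 2/3}) ∪ ({2⋅√3} × {-4/55, 1/7})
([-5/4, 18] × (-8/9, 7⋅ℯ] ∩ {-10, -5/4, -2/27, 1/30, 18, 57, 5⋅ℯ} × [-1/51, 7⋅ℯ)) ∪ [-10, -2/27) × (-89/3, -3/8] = ([-10, -2/27) × (-89/3, -3/8]) ∪ ({-5/4, -2/27, 1/30, 18, 5⋅ℯ} × [-1/51, 7⋅ℯ))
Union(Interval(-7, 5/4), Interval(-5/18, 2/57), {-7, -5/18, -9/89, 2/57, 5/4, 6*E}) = Union({6*E}, Interval(-7, 5/4))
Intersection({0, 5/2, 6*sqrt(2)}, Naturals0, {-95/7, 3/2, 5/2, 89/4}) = EmptySet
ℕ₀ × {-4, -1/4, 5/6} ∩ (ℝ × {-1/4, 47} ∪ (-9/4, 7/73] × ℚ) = (ℕ₀ × {-1/4}) ∪ ({0} × {-4, -1/4, 5/6})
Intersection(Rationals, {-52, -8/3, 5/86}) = {-52, -8/3, 5/86}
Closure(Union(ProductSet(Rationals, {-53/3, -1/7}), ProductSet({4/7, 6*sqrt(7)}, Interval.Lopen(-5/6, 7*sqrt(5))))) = Union(ProductSet({4/7, 6*sqrt(7)}, Interval(-5/6, 7*sqrt(5))), ProductSet(Reals, {-53/3, -1/7}))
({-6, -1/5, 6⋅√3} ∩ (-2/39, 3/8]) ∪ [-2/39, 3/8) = [-2/39, 3/8)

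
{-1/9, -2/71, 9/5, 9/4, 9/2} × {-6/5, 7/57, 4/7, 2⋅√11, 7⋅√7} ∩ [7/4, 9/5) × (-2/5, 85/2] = ∅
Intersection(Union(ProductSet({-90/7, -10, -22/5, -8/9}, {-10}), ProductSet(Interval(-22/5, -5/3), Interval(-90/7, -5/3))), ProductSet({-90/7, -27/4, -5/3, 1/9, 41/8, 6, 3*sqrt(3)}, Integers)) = Union(ProductSet({-90/7}, {-10}), ProductSet({-5/3}, Range(-12, -1, 1)))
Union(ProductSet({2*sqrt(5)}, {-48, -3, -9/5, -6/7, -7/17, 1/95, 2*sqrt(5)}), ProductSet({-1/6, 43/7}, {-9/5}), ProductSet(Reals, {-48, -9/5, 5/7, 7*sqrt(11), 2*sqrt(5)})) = Union(ProductSet({2*sqrt(5)}, {-48, -3, -9/5, -6/7, -7/17, 1/95, 2*sqrt(5)}), ProductSet(Reals, {-48, -9/5, 5/7, 7*sqrt(11), 2*sqrt(5)}))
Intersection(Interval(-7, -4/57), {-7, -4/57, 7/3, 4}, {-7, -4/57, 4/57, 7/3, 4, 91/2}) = {-7, -4/57}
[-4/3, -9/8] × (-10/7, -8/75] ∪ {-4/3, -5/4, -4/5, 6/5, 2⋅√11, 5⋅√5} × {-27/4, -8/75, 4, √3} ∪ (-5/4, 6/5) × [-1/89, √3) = ([-4/3, -9/8] × (-10/7, -8/75]) ∪ ((-5/4, 6/5) × [-1/89, √3)) ∪ ({-4/3, -5/4, -4/5, 6/5, 2⋅√11, 5⋅√5} × {-27/4, -8/75, 4, √3})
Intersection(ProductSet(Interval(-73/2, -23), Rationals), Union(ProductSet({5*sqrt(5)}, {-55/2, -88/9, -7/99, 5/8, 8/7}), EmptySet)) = EmptySet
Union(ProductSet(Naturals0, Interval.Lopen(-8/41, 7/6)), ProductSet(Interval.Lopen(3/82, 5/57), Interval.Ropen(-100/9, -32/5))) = Union(ProductSet(Interval.Lopen(3/82, 5/57), Interval.Ropen(-100/9, -32/5)), ProductSet(Naturals0, Interval.Lopen(-8/41, 7/6)))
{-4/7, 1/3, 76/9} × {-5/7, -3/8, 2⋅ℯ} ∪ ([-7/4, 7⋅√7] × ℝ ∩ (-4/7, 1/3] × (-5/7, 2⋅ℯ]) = ({-4/7, 1/3, 76/9} × {-5/7, -3/8, 2⋅ℯ}) ∪ ((-4/7, 1/3] × (-5/7, 2⋅ℯ])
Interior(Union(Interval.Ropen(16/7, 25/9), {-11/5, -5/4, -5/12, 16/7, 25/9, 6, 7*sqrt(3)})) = Interval.open(16/7, 25/9)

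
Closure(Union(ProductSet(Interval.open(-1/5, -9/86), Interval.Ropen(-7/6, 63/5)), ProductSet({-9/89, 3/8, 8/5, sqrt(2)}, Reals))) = Union(ProductSet({-1/5, -9/86}, Interval(-7/6, 63/5)), ProductSet({-9/89, 3/8, 8/5, sqrt(2)}, Reals), ProductSet(Interval(-1/5, -9/86), {-7/6, 63/5}), ProductSet(Interval.open(-1/5, -9/86), Interval.Ropen(-7/6, 63/5)))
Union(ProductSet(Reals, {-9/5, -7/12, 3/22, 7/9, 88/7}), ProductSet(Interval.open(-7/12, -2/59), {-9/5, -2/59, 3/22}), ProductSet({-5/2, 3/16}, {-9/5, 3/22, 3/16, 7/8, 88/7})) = Union(ProductSet({-5/2, 3/16}, {-9/5, 3/22, 3/16, 7/8, 88/7}), ProductSet(Interval.open(-7/12, -2/59), {-9/5, -2/59, 3/22}), ProductSet(Reals, {-9/5, -7/12, 3/22, 7/9, 88/7}))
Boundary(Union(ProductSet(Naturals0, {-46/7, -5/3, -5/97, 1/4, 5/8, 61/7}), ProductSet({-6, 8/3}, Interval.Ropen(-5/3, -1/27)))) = Union(ProductSet({-6, 8/3}, Interval(-5/3, -1/27)), ProductSet(Naturals0, {-46/7, -5/3, -5/97, 1/4, 5/8, 61/7}))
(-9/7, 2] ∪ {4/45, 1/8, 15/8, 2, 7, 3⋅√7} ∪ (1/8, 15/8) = (-9/7, 2] ∪ {7, 3⋅√7}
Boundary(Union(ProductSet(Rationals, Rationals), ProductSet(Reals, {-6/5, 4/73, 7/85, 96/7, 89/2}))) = ProductSet(Reals, Reals)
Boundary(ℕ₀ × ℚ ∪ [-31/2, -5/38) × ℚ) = ([-31/2, -5/38] ∪ ℕ₀ ∪ (ℕ₀ \ (-31/2, -5/38))) × ℝ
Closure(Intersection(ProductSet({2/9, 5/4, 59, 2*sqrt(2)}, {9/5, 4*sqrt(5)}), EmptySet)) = EmptySet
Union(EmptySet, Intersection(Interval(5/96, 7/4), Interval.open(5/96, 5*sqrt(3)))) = Interval.Lopen(5/96, 7/4)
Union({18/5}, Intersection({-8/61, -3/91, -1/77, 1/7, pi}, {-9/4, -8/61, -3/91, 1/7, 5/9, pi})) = {-8/61, -3/91, 1/7, 18/5, pi}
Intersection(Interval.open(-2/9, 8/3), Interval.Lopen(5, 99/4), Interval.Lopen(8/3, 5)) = EmptySet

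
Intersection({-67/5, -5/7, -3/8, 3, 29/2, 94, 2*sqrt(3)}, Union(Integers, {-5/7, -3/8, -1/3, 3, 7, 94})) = {-5/7, -3/8, 3, 94}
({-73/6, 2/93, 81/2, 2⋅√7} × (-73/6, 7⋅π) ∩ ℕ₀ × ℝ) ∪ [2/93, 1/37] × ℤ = [2/93, 1/37] × ℤ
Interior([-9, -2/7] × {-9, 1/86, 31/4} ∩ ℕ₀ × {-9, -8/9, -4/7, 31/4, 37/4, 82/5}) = ∅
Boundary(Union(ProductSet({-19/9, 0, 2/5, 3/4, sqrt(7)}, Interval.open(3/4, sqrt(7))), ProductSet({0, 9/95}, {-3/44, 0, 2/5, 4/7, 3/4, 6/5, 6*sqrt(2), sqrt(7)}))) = Union(ProductSet({0, 9/95}, {-3/44, 0, 2/5, 4/7, 3/4, 6/5, 6*sqrt(2), sqrt(7)}), ProductSet({-19/9, 0, 2/5, 3/4, sqrt(7)}, Interval(3/4, sqrt(7))))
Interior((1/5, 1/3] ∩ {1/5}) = ∅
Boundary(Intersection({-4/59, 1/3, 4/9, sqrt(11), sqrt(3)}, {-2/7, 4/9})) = {4/9}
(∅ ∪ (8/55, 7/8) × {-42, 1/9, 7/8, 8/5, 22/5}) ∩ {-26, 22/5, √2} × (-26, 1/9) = ∅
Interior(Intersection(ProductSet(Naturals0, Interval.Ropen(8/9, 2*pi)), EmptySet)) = EmptySet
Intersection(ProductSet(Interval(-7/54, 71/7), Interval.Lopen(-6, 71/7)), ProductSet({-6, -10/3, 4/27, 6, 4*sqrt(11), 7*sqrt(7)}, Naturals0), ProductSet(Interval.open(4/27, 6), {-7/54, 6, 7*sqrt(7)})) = EmptySet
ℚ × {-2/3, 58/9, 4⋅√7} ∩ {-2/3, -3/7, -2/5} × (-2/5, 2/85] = ∅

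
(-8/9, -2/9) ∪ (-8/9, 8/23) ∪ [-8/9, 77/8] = [-8/9, 77/8]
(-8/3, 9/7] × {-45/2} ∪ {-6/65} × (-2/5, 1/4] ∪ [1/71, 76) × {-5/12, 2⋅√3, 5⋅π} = ({-6/65} × (-2/5, 1/4]) ∪ ((-8/3, 9/7] × {-45/2}) ∪ ([1/71, 76) × {-5/12, 2⋅√3, 5⋅π})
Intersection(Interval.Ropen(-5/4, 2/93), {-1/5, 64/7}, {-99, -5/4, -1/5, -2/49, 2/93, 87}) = {-1/5}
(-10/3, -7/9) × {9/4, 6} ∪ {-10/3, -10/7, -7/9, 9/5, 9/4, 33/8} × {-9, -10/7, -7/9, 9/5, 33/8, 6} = ((-10/3, -7/9) × {9/4, 6}) ∪ ({-10/3, -10/7, -7/9, 9/5, 9/4, 33/8} × {-9, -10/7, -7/9, 9/5, 33/8, 6})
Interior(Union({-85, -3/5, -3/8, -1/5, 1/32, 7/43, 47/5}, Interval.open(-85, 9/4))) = Interval.open(-85, 9/4)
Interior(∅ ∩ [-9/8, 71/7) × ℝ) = ∅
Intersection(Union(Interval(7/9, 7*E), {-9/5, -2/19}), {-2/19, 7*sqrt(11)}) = {-2/19}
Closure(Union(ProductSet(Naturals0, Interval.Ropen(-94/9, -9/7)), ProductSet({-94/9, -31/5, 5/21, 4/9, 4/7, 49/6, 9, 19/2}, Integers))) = Union(ProductSet({-94/9, -31/5, 5/21, 4/9, 4/7, 49/6, 9, 19/2}, Integers), ProductSet(Naturals0, Interval(-94/9, -9/7)))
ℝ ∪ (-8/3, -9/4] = (-∞, ∞)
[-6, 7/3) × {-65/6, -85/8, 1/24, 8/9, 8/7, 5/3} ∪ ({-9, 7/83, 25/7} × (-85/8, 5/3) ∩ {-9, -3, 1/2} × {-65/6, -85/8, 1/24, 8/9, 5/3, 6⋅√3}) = ({-9} × {1/24, 8/9}) ∪ ([-6, 7/3) × {-65/6, -85/8, 1/24, 8/9, 8/7, 5/3})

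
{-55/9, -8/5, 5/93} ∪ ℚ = ℚ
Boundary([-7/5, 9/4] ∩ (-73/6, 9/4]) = {-7/5, 9/4}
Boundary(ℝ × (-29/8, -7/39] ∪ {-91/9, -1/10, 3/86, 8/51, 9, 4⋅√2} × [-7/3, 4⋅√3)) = (ℝ × {-29/8, -7/39}) ∪ ({-91/9, -1/10, 3/86, 8/51, 9, 4⋅√2} × [-7/39, 4⋅√3])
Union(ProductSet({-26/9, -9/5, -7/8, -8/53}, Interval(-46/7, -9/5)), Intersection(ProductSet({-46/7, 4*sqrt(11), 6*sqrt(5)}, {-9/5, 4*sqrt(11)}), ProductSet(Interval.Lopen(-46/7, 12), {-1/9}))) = ProductSet({-26/9, -9/5, -7/8, -8/53}, Interval(-46/7, -9/5))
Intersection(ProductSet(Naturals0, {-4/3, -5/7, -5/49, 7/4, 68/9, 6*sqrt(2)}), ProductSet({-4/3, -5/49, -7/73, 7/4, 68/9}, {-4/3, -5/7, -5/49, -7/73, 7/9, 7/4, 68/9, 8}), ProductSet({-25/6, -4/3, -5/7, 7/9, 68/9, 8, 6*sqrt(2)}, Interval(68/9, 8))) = EmptySet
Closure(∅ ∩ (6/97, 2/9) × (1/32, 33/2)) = ∅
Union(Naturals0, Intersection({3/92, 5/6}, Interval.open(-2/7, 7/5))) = Union({3/92, 5/6}, Naturals0)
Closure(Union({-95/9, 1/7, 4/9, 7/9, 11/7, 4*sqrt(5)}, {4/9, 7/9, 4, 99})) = {-95/9, 1/7, 4/9, 7/9, 11/7, 4, 99, 4*sqrt(5)}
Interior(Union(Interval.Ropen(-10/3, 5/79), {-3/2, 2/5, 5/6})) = Interval.open(-10/3, 5/79)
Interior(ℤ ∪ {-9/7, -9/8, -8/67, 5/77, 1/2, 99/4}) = ∅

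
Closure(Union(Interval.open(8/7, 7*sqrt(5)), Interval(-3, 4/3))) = Interval(-3, 7*sqrt(5))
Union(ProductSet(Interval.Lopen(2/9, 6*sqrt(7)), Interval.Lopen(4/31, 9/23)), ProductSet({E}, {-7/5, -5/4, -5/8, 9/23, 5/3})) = Union(ProductSet({E}, {-7/5, -5/4, -5/8, 9/23, 5/3}), ProductSet(Interval.Lopen(2/9, 6*sqrt(7)), Interval.Lopen(4/31, 9/23)))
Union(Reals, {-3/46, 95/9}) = Reals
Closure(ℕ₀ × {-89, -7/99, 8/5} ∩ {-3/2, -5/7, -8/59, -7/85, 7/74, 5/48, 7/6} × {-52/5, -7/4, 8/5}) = ∅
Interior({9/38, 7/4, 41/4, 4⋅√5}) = ∅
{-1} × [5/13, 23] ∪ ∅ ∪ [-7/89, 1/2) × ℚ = ([-7/89, 1/2) × ℚ) ∪ ({-1} × [5/13, 23])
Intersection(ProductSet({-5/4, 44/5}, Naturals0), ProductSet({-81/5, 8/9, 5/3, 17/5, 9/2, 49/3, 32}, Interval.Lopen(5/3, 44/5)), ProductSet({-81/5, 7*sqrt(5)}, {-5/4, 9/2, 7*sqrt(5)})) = EmptySet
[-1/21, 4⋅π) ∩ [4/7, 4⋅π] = [4/7, 4⋅π)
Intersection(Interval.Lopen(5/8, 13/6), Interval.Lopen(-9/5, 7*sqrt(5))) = Interval.Lopen(5/8, 13/6)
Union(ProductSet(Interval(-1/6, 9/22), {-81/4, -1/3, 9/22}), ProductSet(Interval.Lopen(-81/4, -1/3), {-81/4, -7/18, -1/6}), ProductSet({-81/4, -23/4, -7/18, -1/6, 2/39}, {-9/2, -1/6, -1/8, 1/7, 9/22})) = Union(ProductSet({-81/4, -23/4, -7/18, -1/6, 2/39}, {-9/2, -1/6, -1/8, 1/7, 9/22}), ProductSet(Interval.Lopen(-81/4, -1/3), {-81/4, -7/18, -1/6}), ProductSet(Interval(-1/6, 9/22), {-81/4, -1/3, 9/22}))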